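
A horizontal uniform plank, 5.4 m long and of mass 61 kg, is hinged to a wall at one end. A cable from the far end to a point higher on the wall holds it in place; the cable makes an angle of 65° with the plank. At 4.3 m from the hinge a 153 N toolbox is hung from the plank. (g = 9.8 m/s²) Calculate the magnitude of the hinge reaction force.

|H| ≈ 384 N

Take torques about the hinge: T sin 65° · 5.4 = 61×9.8×2.7 + 153×4.3 = 2272 N·m.
So T = 2272 / (0.9063 × 5.4) = 464.23 N.
ΣF_x = 0: H_x = T cos 65° = 196.19 N.
ΣF_y = 0: H_y = (61×9.8 + 153) − T sin 65° = 750.8 − 420.73 = 330.07 N.
|H| = √(H_x² + H_y²) = √((196.19)² + (330.07)²) = 383.97 N.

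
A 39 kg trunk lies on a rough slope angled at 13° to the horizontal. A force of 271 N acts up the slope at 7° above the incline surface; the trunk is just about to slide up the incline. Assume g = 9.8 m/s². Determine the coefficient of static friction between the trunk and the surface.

μ ≈ 0.539

On the verge of sliding up the incline, friction is at its maximum μN and acts down the slope.
Perpendicular to incline: N = W cos 13° − P sin 7° = 372.4 − 33.03 = 339.4 N.
Along incline: P cos 7° − μN = W sin 13° → μ = −(W sin 13° − P cos 7°) / N = 0.5392.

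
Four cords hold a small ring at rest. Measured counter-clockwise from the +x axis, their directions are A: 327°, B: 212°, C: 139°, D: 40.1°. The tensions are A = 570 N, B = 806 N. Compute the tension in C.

Resolve: ΣF_x = 570 cos 327° + 806 cos 212° + T_C cos 139° + T_D cos 40.1° = 0.
        ΣF_y = 570 sin 327° + 806 sin 212° + T_C sin 139° + T_D sin 40.1° = 0.
The known terms sum to (-205.5, -737.6) N, so -0.7547 T_C + 0.7649 T_D = 205.5 and 0.6561 T_C + 0.6441 T_D = 737.6.
Solving simultaneously: T_C = 437.1 N, T_D = 699.9 N.

T_C ≈ 437 N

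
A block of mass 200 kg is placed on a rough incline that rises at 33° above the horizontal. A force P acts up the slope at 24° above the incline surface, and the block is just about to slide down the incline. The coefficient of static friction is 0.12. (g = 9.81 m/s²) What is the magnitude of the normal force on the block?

On the verge of sliding down the incline, friction equals μN and acts up the slope.
Perpendicular: N + P sin 24° = W cos 33° = 1645 N.
Along incline: P cos 24° + μN = W sin 33° with W sin 33° = 1069 N.
Solving the pair for P and N: P = 1007 N, N = 1236 N (and f = μN = 148.3 N).

N ≈ 1240 N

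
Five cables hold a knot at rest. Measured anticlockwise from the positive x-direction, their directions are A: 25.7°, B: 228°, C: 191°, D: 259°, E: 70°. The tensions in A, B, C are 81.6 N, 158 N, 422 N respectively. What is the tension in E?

Resolve: ΣF_x = 81.6 cos 25.7° + 158 cos 228° + 422 cos 191° + T_D cos 259° + T_E cos 70° = 0.
        ΣF_y = 81.6 sin 25.7° + 158 sin 228° + 422 sin 191° + T_D sin 259° + T_E sin 70° = 0.
The known terms sum to (-446.4, -162.6) N, so -0.1908 T_D + 0.3420 T_E = 446.4 and -0.9816 T_D + 0.9397 T_E = 162.6.
Solving simultaneously: T_D = 2326 N, T_E = 2603 N.

T_E ≈ 2600 N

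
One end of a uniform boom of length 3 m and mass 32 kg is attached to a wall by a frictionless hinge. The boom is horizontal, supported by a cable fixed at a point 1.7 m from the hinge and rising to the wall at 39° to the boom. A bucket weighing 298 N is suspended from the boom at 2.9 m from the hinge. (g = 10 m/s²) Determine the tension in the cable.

Take torques about the hinge: T sin 39° · 1.7 = 32×10×1.5 + 298×2.9 = 1344.2 N·m.
So T = 1344.2 / (0.6293 × 1.7) = 1256.4 N.

T ≈ 1260 N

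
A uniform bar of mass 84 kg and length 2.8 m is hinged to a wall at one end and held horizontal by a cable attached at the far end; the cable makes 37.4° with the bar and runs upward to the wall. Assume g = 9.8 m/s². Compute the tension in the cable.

Take torques about the hinge: T sin 37.4° · 2.8 = 84×9.8×1.4 = 1152.5 N·m.
So T = 1152.5 / (0.6074 × 2.8) = 677.67 N.

T ≈ 678 N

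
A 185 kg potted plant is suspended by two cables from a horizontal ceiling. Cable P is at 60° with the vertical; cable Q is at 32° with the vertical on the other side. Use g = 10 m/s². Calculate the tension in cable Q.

Angles from the horizontal: cable P is 90° − 60° = 30°, cable Q is 90° − 32° = 58°.
Weight W = 185 × 10 = 1850 N acts straight down.
Horizontal: T_P cos 30° = T_Q cos 58°  →  T_P = 0.6119 T_Q.
Vertical: T_P sin 30° + T_Q sin 58° = 1850.
Substituting the horizontal relation into the vertical equation gives 1.154 T_Q = 1850, so T_Q = 1603 N.

T_Q ≈ 1600 N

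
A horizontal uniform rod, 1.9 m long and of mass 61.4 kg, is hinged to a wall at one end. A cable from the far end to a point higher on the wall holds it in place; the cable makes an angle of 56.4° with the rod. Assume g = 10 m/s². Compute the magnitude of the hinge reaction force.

|H| ≈ 369 N

Take torques about the hinge: T sin 56.4° · 1.9 = 61.4×10×0.95 = 583.3 N·m.
So T = 583.3 / (0.8329 × 1.9) = 368.58 N.
ΣF_x = 0: H_x = T cos 56.4° = 203.97 N.
ΣF_y = 0: H_y = (61.4×10) − T sin 56.4° = 614 − 307 = 307 N.
|H| = √(H_x² + H_y²) = √((203.97)² + (307)²) = 368.58 N.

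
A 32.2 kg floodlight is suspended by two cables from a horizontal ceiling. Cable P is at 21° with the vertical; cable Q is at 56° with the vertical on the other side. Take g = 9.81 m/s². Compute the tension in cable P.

T_P ≈ 269 N

Angles from the horizontal: cable P is 90° − 21° = 69°, cable Q is 90° − 56° = 34°.
Weight W = 32.2 × 9.81 = 315.9 N acts straight down.
Horizontal: T_P cos 69° = T_Q cos 34°  →  T_Q = 0.4323 T_P.
Vertical: T_P sin 69° + T_Q sin 34° = 315.9.
Substituting the horizontal relation into the vertical equation gives 1.175 T_P = 315.9, so T_P = 268.8 N.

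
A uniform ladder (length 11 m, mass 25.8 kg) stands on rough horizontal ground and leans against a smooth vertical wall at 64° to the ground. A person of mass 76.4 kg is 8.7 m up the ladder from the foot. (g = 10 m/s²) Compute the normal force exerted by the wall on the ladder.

N_wall ≈ 358 N

Torques about the foot: N_wall · 11 sin 64° = 25.8×10×5.5 cos 64° + 76.4×10×8.7 cos 64° → N_wall = 357.63 N.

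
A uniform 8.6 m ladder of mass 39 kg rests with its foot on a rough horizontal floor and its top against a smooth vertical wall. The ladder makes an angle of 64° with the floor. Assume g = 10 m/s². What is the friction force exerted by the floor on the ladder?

Torques about the foot: N_wall · 8.6 sin 64° = 39×10×4.3 cos 64° → N_wall = 95.108 N.
ΣF_x = 0: f_floor = N_wall = 95.108 N.

f ≈ 95.1 N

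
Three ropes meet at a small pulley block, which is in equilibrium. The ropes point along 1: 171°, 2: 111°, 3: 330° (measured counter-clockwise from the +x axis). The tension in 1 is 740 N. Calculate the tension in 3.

Resolve: ΣF_x = 740 cos 171° + T_2 cos 111° + T_3 cos 330° = 0.
        ΣF_y = 740 sin 171° + T_2 sin 111° + T_3 sin 330° = 0.
The known terms sum to (-730.9, 115.8) N, so -0.3584 T_2 + 0.8660 T_3 = 730.9 and 0.9336 T_2 − 0.5000 T_3 = -115.8.
Solving simultaneously: T_2 = 421.4 N, T_3 = 1018 N.

T_3 ≈ 1020 N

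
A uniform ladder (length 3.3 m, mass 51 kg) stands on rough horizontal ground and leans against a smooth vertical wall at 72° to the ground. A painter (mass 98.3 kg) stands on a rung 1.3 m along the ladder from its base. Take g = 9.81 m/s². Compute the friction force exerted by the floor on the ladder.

Torques about the foot: N_wall · 3.3 sin 72° = 51×9.81×1.65 cos 72° + 98.3×9.81×1.3 cos 72° → N_wall = 204.71 N.
ΣF_x = 0: f_floor = N_wall = 204.71 N.

f ≈ 205 N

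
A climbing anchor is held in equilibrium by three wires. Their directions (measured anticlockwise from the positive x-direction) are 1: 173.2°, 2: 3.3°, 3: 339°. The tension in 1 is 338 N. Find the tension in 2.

Resolve: ΣF_x = 338 cos 173.2° + T_2 cos 3.3° + T_3 cos 339° = 0.
        ΣF_y = 338 sin 173.2° + T_2 sin 3.3° + T_3 sin 339° = 0.
The known terms sum to (-335.6, 40.02) N, so 0.9983 T_2 + 0.9336 T_3 = 335.6 and 0.0576 T_2 − 0.3584 T_3 = -40.02.
Solving simultaneously: T_2 = 201.5 N, T_3 = 144 N.

T_2 ≈ 201 N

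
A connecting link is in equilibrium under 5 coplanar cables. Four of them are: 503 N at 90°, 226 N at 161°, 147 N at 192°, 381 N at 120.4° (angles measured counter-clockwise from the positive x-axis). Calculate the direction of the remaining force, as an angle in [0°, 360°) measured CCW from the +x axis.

Sum the known components: ΣF_x = -550.3 N, ΣF_y = 874.6 N.
For equilibrium the remaining force must supply (−ΣF_x, −ΣF_y) = (550.3, -874.6) N.
Magnitude = √((550.3)² + (-874.6)²) = 1033 N; direction = atan2(-874.6, 550.3) = 302.2°.

θ ≈ 302°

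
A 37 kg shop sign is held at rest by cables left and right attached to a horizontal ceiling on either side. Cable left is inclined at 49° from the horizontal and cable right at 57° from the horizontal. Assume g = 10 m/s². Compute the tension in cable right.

T_right ≈ 253 N

Weight W = 37 × 10 = 370 N acts straight down.
Horizontal: T_left cos 49° = T_right cos 57°  →  T_left = 0.8302 T_right.
Vertical: T_left sin 49° + T_right sin 57° = 370.
Substituting the horizontal relation into the vertical equation gives 1.465 T_right = 370, so T_right = 252.5 N.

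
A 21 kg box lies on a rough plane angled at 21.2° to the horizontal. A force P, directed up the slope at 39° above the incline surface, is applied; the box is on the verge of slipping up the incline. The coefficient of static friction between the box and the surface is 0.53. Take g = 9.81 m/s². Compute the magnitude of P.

P ≈ 159 N

On the verge of sliding up the incline, friction equals μN and acts down the slope.
Perpendicular: N + P sin 39° = W cos 21.2° = 192.1 N.
Along incline: P cos 39° = W sin 21.2° + μN  with W sin 21.2° = 74.5 N.
Solving the pair for P and N: P = 158.7 N, N = 92.18 N (and f = μN = 48.85 N).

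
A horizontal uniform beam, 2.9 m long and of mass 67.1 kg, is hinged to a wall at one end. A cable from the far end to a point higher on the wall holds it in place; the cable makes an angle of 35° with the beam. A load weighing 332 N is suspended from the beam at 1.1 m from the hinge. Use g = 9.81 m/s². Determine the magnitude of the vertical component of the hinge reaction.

|H_y| ≈ 535 N

Take torques about the hinge: T sin 35° · 2.9 = 67.1×9.81×1.45 + 332×1.1 = 1319.7 N·m.
So T = 1319.7 / (0.5736 × 2.9) = 793.37 N.
ΣF_y = 0: H_y = (67.1×9.81 + 332) − T sin 35° = 990.25 − 455.06 = 535.19 N.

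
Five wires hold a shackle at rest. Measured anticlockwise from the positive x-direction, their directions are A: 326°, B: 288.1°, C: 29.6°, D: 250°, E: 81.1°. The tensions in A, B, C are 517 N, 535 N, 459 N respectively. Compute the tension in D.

T_D ≈ 5560 N

Resolve: ΣF_x = 517 cos 326° + 535 cos 288.1° + 459 cos 29.6° + T_D cos 250° + T_E cos 81.1° = 0.
        ΣF_y = 517 sin 326° + 535 sin 288.1° + 459 sin 29.6° + T_D sin 250° + T_E sin 81.1° = 0.
The known terms sum to (993.9, -570.9) N, so -0.3420 T_D + 0.1547 T_E = -993.9 and -0.9397 T_D + 0.9880 T_E = 570.9.
Solving simultaneously: T_D = 5559 N, T_E = 5866 N.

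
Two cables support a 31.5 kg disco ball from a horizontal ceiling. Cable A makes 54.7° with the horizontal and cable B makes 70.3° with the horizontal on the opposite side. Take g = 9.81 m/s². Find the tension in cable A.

T_A ≈ 127 N

Weight W = 31.5 × 9.81 = 309 N acts straight down.
Horizontal: T_A cos 54.7° = T_B cos 70.3°  →  T_B = 1.714 T_A.
Vertical: T_A sin 54.7° + T_B sin 70.3° = 309.
Substituting the horizontal relation into the vertical equation gives 2.43 T_A = 309, so T_A = 127.2 N.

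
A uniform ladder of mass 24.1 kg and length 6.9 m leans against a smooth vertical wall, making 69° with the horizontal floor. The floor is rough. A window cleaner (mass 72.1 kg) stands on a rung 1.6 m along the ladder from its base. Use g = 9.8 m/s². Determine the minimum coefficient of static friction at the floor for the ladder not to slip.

μ_min ≈ 0.115

ΣF_y = 0: N_floor = 24.1×9.8 + 72.1×9.8 = 942.76 N.
Torques about the foot: N_wall · 6.9 sin 69° = 24.1×9.8×3.45 cos 69° + 72.1×9.8×1.6 cos 69° → N_wall = 108.22 N.
ΣF_x = 0: f_floor = N_wall = 108.22 N.
μ_min = f_floor / N_floor = 108.22 / 942.76 = 0.1148.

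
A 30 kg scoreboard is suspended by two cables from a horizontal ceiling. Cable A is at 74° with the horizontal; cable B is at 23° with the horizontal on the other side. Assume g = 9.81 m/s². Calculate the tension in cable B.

Weight W = 30 × 9.81 = 294.3 N acts straight down.
Horizontal: T_A cos 74° = T_B cos 23°  →  T_A = 3.34 T_B.
Vertical: T_A sin 74° + T_B sin 23° = 294.3.
Substituting the horizontal relation into the vertical equation gives 3.601 T_B = 294.3, so T_B = 81.73 N.

T_B ≈ 81.7 N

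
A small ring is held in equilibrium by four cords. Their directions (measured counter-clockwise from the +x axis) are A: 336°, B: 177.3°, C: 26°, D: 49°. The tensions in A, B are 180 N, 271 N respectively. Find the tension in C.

Resolve: ΣF_x = 180 cos 336° + 271 cos 177.3° + T_C cos 26° + T_D cos 49° = 0.
        ΣF_y = 180 sin 336° + 271 sin 177.3° + T_C sin 26° + T_D sin 49° = 0.
The known terms sum to (-106.3, -60.45) N, so 0.8988 T_C + 0.6561 T_D = 106.3 and 0.4384 T_C + 0.7547 T_D = 60.45.
Solving simultaneously: T_C = 103.8 N, T_D = 19.83 N.

T_C ≈ 104 N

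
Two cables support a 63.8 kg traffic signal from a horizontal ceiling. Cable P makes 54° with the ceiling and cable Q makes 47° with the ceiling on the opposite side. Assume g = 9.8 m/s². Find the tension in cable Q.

T_Q ≈ 374 N

Weight W = 63.8 × 9.8 = 625.2 N acts straight down.
Horizontal: T_P cos 54° = T_Q cos 47°  →  T_P = 1.16 T_Q.
Vertical: T_P sin 54° + T_Q sin 47° = 625.2.
Substituting the horizontal relation into the vertical equation gives 1.67 T_Q = 625.2, so T_Q = 374.4 N.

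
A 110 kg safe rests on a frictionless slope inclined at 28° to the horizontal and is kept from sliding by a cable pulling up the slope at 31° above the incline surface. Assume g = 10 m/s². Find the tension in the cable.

T ≈ 602 N

Take axes along and perpendicular to the incline. Weight components: W sin 28° = 516.4 N down-slope, W cos 28° = 971.2 N into the surface.
Along incline: T cos 31° = W sin 28° → T = 602.5 N.
Perpendicular: N = W cos 28° − T sin 31° = 660.9 N.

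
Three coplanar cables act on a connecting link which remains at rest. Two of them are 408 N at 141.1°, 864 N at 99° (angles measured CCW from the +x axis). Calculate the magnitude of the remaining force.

F ≈ 1200 N

Sum the known components: ΣF_x = -452.7 N, ΣF_y = 1110 N.
For equilibrium the remaining force must supply (−ΣF_x, −ΣF_y) = (452.7, -1110) N.
Magnitude = √((452.7)² + (-1110)²) = 1198 N; direction = atan2(-1110, 452.7) = 292.2°.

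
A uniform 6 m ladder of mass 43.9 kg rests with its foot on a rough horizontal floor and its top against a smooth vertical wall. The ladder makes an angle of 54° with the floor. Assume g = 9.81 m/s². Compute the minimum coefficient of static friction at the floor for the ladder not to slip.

ΣF_y = 0: N_floor = 43.9×9.81 = 430.66 N.
Torques about the foot: N_wall · 6 sin 54° = 43.9×9.81×3 cos 54° → N_wall = 156.45 N.
ΣF_x = 0: f_floor = N_wall = 156.45 N.
μ_min = f_floor / N_floor = 156.45 / 430.66 = 0.3633.

μ_min ≈ 0.363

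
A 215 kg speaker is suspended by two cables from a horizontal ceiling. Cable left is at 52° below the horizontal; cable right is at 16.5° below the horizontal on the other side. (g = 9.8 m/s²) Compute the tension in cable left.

T_left ≈ 2170 N

Weight W = 215 × 9.8 = 2107 N acts straight down.
Horizontal: T_left cos 52° = T_right cos 16.5°  →  T_right = 0.6421 T_left.
Vertical: T_left sin 52° + T_right sin 16.5° = 2107.
Substituting the horizontal relation into the vertical equation gives 0.9704 T_left = 2107, so T_left = 2171 N.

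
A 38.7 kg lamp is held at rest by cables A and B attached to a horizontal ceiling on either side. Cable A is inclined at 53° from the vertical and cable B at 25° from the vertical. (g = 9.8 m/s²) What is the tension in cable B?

T_B ≈ 310 N

Angles from the horizontal: cable A is 90° − 53° = 37°, cable B is 90° − 25° = 65°.
Weight W = 38.7 × 9.8 = 379.3 N acts straight down.
Horizontal: T_A cos 37° = T_B cos 65°  →  T_A = 0.5292 T_B.
Vertical: T_A sin 37° + T_B sin 65° = 379.3.
Substituting the horizontal relation into the vertical equation gives 1.225 T_B = 379.3, so T_B = 309.7 N.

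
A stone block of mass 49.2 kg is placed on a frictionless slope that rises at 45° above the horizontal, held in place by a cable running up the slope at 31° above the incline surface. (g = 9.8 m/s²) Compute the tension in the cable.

Take axes along and perpendicular to the incline. Weight components: W sin 45° = 340.9 N down-slope, W cos 45° = 340.9 N into the surface.
Along incline: T cos 31° = W sin 45° → T = 397.8 N.
Perpendicular: N = W cos 45° − T sin 31° = 136.1 N.

T ≈ 398 N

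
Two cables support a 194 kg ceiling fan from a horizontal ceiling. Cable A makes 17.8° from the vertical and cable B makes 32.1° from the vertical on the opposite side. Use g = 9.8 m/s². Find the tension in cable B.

Angles from the horizontal: cable A is 90° − 17.8° = 72.2°, cable B is 90° − 32.1° = 57.9°.
Weight W = 194 × 9.8 = 1901 N acts straight down.
Horizontal: T_A cos 72.2° = T_B cos 57.9°  →  T_A = 1.738 T_B.
Vertical: T_A sin 72.2° + T_B sin 57.9° = 1901.
Substituting the horizontal relation into the vertical equation gives 2.502 T_B = 1901, so T_B = 759.8 N.

T_B ≈ 760 N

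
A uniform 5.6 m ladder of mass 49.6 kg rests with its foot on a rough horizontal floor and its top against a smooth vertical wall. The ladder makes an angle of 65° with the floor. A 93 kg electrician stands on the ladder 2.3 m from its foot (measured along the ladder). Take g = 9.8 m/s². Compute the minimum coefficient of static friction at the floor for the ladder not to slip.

ΣF_y = 0: N_floor = 49.6×9.8 + 93×9.8 = 1397.5 N.
Torques about the foot: N_wall · 5.6 sin 65° = 49.6×9.8×2.8 cos 65° + 93×9.8×2.3 cos 65° → N_wall = 287.88 N.
ΣF_x = 0: f_floor = N_wall = 287.88 N.
μ_min = f_floor / N_floor = 287.88 / 1397.5 = 0.206.

μ_min ≈ 0.206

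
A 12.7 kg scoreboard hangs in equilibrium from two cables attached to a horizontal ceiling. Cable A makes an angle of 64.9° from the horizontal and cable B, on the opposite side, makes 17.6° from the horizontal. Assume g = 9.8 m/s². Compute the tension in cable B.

Weight W = 12.7 × 9.8 = 124.5 N acts straight down.
Horizontal: T_A cos 64.9° = T_B cos 17.6°  →  T_A = 2.247 T_B.
Vertical: T_A sin 64.9° + T_B sin 17.6° = 124.5.
Substituting the horizontal relation into the vertical equation gives 2.337 T_B = 124.5, so T_B = 53.25 N.

T_B ≈ 53.3 N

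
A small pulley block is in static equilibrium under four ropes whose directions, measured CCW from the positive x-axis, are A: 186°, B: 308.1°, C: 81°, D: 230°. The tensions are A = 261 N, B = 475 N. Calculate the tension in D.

T_D ≈ 186 N

Resolve: ΣF_x = 261 cos 186° + 475 cos 308.1° + T_C cos 81° + T_D cos 230° = 0.
        ΣF_y = 261 sin 186° + 475 sin 308.1° + T_C sin 81° + T_D sin 230° = 0.
The known terms sum to (33.52, -401.1) N, so 0.1564 T_C − 0.6428 T_D = -33.52 and 0.9877 T_C − 0.7660 T_D = 401.1.
Solving simultaneously: T_C = 550.4 N, T_D = 186.1 N.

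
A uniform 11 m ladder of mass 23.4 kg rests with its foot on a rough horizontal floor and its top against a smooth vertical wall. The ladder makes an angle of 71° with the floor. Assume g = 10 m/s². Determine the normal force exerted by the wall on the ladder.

Torques about the foot: N_wall · 11 sin 71° = 23.4×10×5.5 cos 71° → N_wall = 40.286 N.

N_wall ≈ 40.3 N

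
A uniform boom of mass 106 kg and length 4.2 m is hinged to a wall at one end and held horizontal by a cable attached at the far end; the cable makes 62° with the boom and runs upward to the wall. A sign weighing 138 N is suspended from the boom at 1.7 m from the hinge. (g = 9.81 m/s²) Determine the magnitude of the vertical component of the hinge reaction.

Take torques about the hinge: T sin 62° · 4.2 = 106×9.81×2.1 + 138×1.7 = 2418.3 N·m.
So T = 2418.3 / (0.8829 × 4.2) = 652.12 N.
ΣF_y = 0: H_y = (106×9.81 + 138) − T sin 62° = 1177.9 − 575.79 = 602.07 N.

|H_y| ≈ 602 N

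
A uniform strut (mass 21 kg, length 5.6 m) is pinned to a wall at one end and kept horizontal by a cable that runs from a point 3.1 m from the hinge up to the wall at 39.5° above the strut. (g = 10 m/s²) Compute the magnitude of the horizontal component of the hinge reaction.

H_x ≈ 230 N

Take torques about the hinge: T sin 39.5° · 3.1 = 21×10×2.8 = 588 N·m.
So T = 588 / (0.6361 × 3.1) = 298.2 N.
ΣF_x = 0: H_x = T cos 39.5° = 230.1 N.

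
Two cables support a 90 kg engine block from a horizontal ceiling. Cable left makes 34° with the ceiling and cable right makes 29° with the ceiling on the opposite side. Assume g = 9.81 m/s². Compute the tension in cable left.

T_left ≈ 867 N

Weight W = 90 × 9.81 = 882.9 N acts straight down.
Horizontal: T_left cos 34° = T_right cos 29°  →  T_right = 0.9479 T_left.
Vertical: T_left sin 34° + T_right sin 29° = 882.9.
Substituting the horizontal relation into the vertical equation gives 1.019 T_left = 882.9, so T_left = 866.7 N.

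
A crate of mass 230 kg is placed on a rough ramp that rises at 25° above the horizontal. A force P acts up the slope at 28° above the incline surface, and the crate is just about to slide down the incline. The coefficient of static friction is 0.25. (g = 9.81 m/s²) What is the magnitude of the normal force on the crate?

On the verge of sliding down the incline, friction equals μN and acts up the slope.
Perpendicular: N + P sin 28° = W cos 25° = 2045 N.
Along incline: P cos 28° + μN = W sin 25° with W sin 25° = 953.6 N.
Solving the pair for P and N: P = 577.8 N, N = 1774 N (and f = μN = 443.4 N).

N ≈ 1770 N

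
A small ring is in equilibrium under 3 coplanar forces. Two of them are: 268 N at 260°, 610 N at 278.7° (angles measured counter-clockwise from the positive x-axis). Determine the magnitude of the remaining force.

F ≈ 868 N

Sum the known components: ΣF_x = 45.73 N, ΣF_y = -866.9 N.
For equilibrium the remaining force must supply (−ΣF_x, −ΣF_y) = (-45.73, 866.9) N.
Magnitude = √((-45.73)² + (866.9)²) = 868.1 N; direction = atan2(866.9, -45.73) = 93.0°.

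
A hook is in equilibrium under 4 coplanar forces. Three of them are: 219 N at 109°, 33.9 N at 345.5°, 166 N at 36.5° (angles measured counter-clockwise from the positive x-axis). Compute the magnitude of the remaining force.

Sum the known components: ΣF_x = 94.96 N, ΣF_y = 297.3 N.
For equilibrium the remaining force must supply (−ΣF_x, −ΣF_y) = (-94.96, -297.3) N.
Magnitude = √((-94.96)² + (-297.3)²) = 312.1 N; direction = atan2(-297.3, -94.96) = 252.3°.

F ≈ 312 N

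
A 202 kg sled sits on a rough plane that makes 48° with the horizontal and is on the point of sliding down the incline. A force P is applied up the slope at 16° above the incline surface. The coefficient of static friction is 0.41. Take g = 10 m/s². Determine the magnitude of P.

On the verge of sliding down the incline, friction equals μN and acts up the slope.
Perpendicular: N + P sin 16° = W cos 48° = 1352 N.
Along incline: P cos 16° + μN = W sin 48° with W sin 48° = 1501 N.
Solving the pair for P and N: P = 1116 N, N = 1044 N (and f = μN = 428 N).

P ≈ 1120 N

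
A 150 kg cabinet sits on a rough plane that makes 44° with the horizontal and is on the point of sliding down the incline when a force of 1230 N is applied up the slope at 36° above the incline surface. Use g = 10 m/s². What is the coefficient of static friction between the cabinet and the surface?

μ ≈ 0.132

On the verge of sliding down the incline, friction is at its maximum μN and acts up the slope.
Perpendicular to incline: N = W cos 44° − P sin 36° = 1079 − 723 = 356 N.
Along incline: P cos 36° + μN = W sin 44° → μ = (W sin 44° − P cos 36°) / N = 0.1317.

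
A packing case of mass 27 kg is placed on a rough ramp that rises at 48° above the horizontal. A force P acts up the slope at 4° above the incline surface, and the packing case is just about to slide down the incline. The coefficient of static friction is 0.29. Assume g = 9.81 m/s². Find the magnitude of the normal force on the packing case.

On the verge of sliding down the incline, friction equals μN and acts up the slope.
Perpendicular: N + P sin 4° = W cos 48° = 177.2 N.
Along incline: P cos 4° + μN = W sin 48° with W sin 48° = 196.8 N.
Solving the pair for P and N: P = 148.8 N, N = 166.9 N (and f = μN = 48.39 N).

N ≈ 167 N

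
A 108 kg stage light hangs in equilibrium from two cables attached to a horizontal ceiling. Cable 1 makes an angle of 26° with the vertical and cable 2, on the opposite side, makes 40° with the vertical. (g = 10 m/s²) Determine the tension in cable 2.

T_2 ≈ 518 N

Angles from the horizontal: cable 1 is 90° − 26° = 64°, cable 2 is 90° − 40° = 50°.
Weight W = 108 × 10 = 1080 N acts straight down.
Horizontal: T_1 cos 64° = T_2 cos 50°  →  T_1 = 1.466 T_2.
Vertical: T_1 sin 64° + T_2 sin 50° = 1080.
Substituting the horizontal relation into the vertical equation gives 2.084 T_2 = 1080, so T_2 = 518.2 N.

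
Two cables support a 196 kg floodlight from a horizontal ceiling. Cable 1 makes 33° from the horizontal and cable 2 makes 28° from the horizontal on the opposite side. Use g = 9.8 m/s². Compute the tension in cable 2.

T_2 ≈ 1840 N

Weight W = 196 × 9.8 = 1921 N acts straight down.
Horizontal: T_1 cos 33° = T_2 cos 28°  →  T_1 = 1.053 T_2.
Vertical: T_1 sin 33° + T_2 sin 28° = 1921.
Substituting the horizontal relation into the vertical equation gives 1.043 T_2 = 1921, so T_2 = 1842 N.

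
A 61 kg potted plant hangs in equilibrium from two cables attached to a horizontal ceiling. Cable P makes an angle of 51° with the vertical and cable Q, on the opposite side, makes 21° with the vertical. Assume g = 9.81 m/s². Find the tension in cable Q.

Angles from the horizontal: cable P is 90° − 51° = 39°, cable Q is 90° − 21° = 69°.
Weight W = 61 × 9.81 = 598.4 N acts straight down.
Horizontal: T_P cos 39° = T_Q cos 69°  →  T_P = 0.4611 T_Q.
Vertical: T_P sin 39° + T_Q sin 69° = 598.4.
Substituting the horizontal relation into the vertical equation gives 1.224 T_Q = 598.4, so T_Q = 489 N.

T_Q ≈ 489 N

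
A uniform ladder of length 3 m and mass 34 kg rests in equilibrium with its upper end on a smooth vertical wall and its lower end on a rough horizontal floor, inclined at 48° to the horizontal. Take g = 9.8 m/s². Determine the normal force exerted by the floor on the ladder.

ΣF_y = 0: N_floor = 34×9.8 = 333.2 N.

N_floor ≈ 333 N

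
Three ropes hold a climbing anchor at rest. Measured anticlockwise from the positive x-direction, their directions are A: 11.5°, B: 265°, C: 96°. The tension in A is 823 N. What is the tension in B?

T_B ≈ 4290 N

Resolve: ΣF_x = 823 cos 11.5° + T_B cos 265° + T_C cos 96° = 0.
        ΣF_y = 823 sin 11.5° + T_B sin 265° + T_C sin 96° = 0.
The known terms sum to (806.5, 164.1) N, so -0.0872 T_B − 0.1045 T_C = -806.5 and -0.9962 T_B + 0.9945 T_C = -164.1.
Solving simultaneously: T_B = 4293 N, T_C = 4136 N.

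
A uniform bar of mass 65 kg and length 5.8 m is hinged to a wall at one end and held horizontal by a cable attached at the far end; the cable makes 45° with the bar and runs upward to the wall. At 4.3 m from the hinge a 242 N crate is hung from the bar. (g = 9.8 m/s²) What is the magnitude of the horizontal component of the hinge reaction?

Take torques about the hinge: T sin 45° · 5.8 = 65×9.8×2.9 + 242×4.3 = 2887.9 N·m.
So T = 2887.9 / (0.7071 × 5.8) = 704.16 N.
ΣF_x = 0: H_x = T cos 45° = 497.91 N.

H_x ≈ 498 N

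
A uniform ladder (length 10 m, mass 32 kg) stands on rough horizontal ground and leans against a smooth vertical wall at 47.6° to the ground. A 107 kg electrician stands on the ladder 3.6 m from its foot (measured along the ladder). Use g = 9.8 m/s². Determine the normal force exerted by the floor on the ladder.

ΣF_y = 0: N_floor = 32×9.8 + 107×9.8 = 1362.2 N.

N_floor ≈ 1360 N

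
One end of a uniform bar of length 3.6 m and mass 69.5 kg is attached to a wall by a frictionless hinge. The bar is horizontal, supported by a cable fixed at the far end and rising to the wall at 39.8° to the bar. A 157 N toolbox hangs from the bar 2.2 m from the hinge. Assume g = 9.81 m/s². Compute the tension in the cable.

T ≈ 682 N

Take torques about the hinge: T sin 39.8° · 3.6 = 69.5×9.81×1.8 + 157×2.2 = 1572.6 N·m.
So T = 1572.6 / (0.6401 × 3.6) = 682.45 N.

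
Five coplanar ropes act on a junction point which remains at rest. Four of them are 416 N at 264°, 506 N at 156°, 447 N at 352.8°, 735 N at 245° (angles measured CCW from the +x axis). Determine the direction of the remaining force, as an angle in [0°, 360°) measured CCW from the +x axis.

θ ≈ 68.2°

Sum the known components: ΣF_x = -372.9 N, ΣF_y = -930.1 N.
For equilibrium the remaining force must supply (−ΣF_x, −ΣF_y) = (372.9, 930.1) N.
Magnitude = √((372.9)² + (930.1)²) = 1002 N; direction = atan2(930.1, 372.9) = 68.2°.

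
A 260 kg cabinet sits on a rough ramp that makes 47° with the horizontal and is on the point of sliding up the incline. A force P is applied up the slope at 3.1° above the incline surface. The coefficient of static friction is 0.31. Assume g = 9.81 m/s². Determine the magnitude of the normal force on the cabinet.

On the verge of sliding up the incline, friction equals μN and acts down the slope.
Perpendicular: N + P sin 3.1° = W cos 47° = 1740 N.
Along incline: P cos 3.1° = W sin 47° + μN  with W sin 47° = 1865 N.
Solving the pair for P and N: P = 2368 N, N = 1611 N (and f = μN = 499.5 N).

N ≈ 1610 N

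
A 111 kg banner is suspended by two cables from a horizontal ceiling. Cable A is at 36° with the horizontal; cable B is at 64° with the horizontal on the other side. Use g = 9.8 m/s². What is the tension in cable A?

Weight W = 111 × 9.8 = 1088 N acts straight down.
Horizontal: T_A cos 36° = T_B cos 64°  →  T_B = 1.846 T_A.
Vertical: T_A sin 36° + T_B sin 64° = 1088.
Substituting the horizontal relation into the vertical equation gives 2.247 T_A = 1088, so T_A = 484.2 N.

T_A ≈ 484 N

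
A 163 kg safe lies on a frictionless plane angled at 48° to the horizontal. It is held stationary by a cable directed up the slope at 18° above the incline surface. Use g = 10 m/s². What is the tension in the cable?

Take axes along and perpendicular to the incline. Weight components: W sin 48° = 1211 N down-slope, W cos 48° = 1091 N into the surface.
Along incline: T cos 18° = W sin 48° → T = 1274 N.
Perpendicular: N = W cos 48° − T sin 18° = 697.1 N.

T ≈ 1270 N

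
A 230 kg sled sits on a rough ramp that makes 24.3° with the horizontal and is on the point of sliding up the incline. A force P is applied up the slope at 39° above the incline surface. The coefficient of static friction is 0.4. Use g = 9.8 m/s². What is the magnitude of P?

P ≈ 1700 N

On the verge of sliding up the incline, friction equals μN and acts down the slope.
Perpendicular: N + P sin 39° = W cos 24.3° = 2054 N.
Along incline: P cos 39° = W sin 24.3° + μN  with W sin 24.3° = 927.6 N.
Solving the pair for P and N: P = 1700 N, N = 984.3 N (and f = μN = 393.7 N).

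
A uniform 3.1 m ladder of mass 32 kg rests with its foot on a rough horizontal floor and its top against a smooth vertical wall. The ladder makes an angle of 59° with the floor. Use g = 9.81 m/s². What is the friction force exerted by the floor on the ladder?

f ≈ 94.3 N

Torques about the foot: N_wall · 3.1 sin 59° = 32×9.81×1.55 cos 59° → N_wall = 94.311 N.
ΣF_x = 0: f_floor = N_wall = 94.311 N.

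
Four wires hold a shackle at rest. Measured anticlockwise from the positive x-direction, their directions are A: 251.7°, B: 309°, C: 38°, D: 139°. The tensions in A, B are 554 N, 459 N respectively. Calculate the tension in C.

T_C ≈ 602 N

Resolve: ΣF_x = 554 cos 251.7° + 459 cos 309° + T_C cos 38° + T_D cos 139° = 0.
        ΣF_y = 554 sin 251.7° + 459 sin 309° + T_C sin 38° + T_D sin 139° = 0.
The known terms sum to (114.9, -882.7) N, so 0.7880 T_C − 0.7547 T_D = -114.9 and 0.6157 T_C + 0.6561 T_D = 882.7.
Solving simultaneously: T_C = 601.8 N, T_D = 780.7 N.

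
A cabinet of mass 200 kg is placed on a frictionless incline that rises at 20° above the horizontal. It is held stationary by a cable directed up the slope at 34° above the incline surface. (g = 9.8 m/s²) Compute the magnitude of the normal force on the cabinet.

N ≈ 1390 N

Take axes along and perpendicular to the incline. Weight components: W sin 20° = 670.4 N down-slope, W cos 20° = 1842 N into the surface.
Along incline: T cos 34° = W sin 20° → T = 808.6 N.
Perpendicular: N = W cos 20° − T sin 34° = 1390 N.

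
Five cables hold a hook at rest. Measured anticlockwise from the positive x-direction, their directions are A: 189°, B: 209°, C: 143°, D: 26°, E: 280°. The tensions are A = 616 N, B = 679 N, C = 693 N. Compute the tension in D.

Resolve: ΣF_x = 616 cos 189° + 679 cos 209° + 693 cos 143° + T_D cos 26° + T_E cos 280° = 0.
        ΣF_y = 616 sin 189° + 679 sin 209° + 693 sin 143° + T_D sin 26° + T_E sin 280° = 0.
The known terms sum to (-1756, -8.492) N, so 0.8988 T_D + 0.1736 T_E = 1756 and 0.4384 T_D − 0.9848 T_E = 8.492.
Solving simultaneously: T_D = 1800 N, T_E = 792.7 N.

T_D ≈ 1800 N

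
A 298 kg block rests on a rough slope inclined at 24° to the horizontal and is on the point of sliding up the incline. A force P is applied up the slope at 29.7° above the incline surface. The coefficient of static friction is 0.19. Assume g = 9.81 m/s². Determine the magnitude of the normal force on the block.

On the verge of sliding up the incline, friction equals μN and acts down the slope.
Perpendicular: N + P sin 29.7° = W cos 24° = 2671 N.
Along incline: P cos 29.7° = W sin 24° + μN  with W sin 24° = 1189 N.
Solving the pair for P and N: P = 1762 N, N = 1798 N (and f = μN = 341.5 N).

N ≈ 1800 N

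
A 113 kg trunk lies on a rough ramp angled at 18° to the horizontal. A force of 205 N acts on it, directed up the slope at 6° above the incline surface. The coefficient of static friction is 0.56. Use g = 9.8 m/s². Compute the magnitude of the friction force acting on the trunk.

f ≈ 138 N

Axes along / perpendicular to the incline. W sin 18° = 342.2 N down-slope; W cos 18° = 1053 N into the surface.
Perpendicular: N = W cos 18° − P sin 6° = 1053 − 21.43 = 1032 N.
Along incline: P cos 6° + f = W sin 18° (friction acts up-slope) → f = 342.2 − 203.9 = 138.3 N.
|f| = 138.3 N ≤ μN = 577.8 N, so the trunk is indeed static.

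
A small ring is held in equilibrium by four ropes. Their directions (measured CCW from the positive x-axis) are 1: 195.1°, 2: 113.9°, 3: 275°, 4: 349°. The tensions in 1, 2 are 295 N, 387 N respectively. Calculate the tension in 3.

T_3 ≈ 195 N

Resolve: ΣF_x = 295 cos 195.1° + 387 cos 113.9° + T_3 cos 275° + T_4 cos 349° = 0.
        ΣF_y = 295 sin 195.1° + 387 sin 113.9° + T_3 sin 275° + T_4 sin 349° = 0.
The known terms sum to (-441.6, 277) N, so 0.0872 T_3 + 0.9816 T_4 = 441.6 and -0.9962 T_3 − 0.1908 T_4 = -277.
Solving simultaneously: T_3 = 195.2 N, T_4 = 432.5 N.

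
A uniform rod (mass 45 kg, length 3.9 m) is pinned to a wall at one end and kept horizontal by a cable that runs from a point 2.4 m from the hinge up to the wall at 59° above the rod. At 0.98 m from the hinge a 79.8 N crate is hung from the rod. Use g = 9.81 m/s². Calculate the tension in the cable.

Take torques about the hinge: T sin 59° · 2.4 = 45×9.81×1.95 + 79.8×0.98 = 939.03 N·m.
So T = 939.03 / (0.8572 × 2.4) = 456.46 N.

T ≈ 456 N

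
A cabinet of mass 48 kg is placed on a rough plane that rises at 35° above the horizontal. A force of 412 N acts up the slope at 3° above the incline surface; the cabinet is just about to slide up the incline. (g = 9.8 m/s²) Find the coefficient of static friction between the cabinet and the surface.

μ ≈ 0.389

On the verge of sliding up the incline, friction is at its maximum μN and acts down the slope.
Perpendicular to incline: N = W cos 35° − P sin 3° = 385.3 − 21.56 = 363.8 N.
Along incline: P cos 3° − μN = W sin 35° → μ = −(W sin 35° − P cos 3°) / N = 0.3893.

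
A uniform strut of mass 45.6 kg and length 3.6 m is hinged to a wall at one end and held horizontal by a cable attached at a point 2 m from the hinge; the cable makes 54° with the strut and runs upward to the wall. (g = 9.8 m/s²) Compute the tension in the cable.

T ≈ 497 N

Take torques about the hinge: T sin 54° · 2 = 45.6×9.8×1.8 = 804.38 N·m.
So T = 804.38 / (0.8090 × 2) = 497.14 N.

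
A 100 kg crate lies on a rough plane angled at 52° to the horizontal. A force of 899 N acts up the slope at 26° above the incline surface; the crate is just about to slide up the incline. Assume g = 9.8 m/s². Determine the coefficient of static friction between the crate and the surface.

On the verge of sliding up the incline, friction is at its maximum μN and acts down the slope.
Perpendicular to incline: N = W cos 52° − P sin 26° = 603.3 − 394.1 = 209.3 N.
Along incline: P cos 26° − μN = W sin 52° → μ = −(W sin 52° − P cos 26°) / N = 0.1709.

μ ≈ 0.171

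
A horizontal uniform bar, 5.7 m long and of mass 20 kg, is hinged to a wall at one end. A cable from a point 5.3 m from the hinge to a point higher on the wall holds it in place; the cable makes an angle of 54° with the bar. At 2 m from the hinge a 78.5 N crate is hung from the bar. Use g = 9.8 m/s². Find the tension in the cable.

T ≈ 167 N

Take torques about the hinge: T sin 54° · 5.3 = 20×9.8×2.85 + 78.5×2 = 715.6 N·m.
So T = 715.6 / (0.8090 × 5.3) = 166.89 N.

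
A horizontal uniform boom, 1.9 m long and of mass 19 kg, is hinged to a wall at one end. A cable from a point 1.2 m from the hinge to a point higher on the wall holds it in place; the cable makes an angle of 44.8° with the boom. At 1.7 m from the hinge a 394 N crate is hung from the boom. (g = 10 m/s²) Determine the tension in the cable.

Take torques about the hinge: T sin 44.8° · 1.2 = 19×10×0.95 + 394×1.7 = 850.3 N·m.
So T = 850.3 / (0.7046 × 1.2) = 1005.6 N.

T ≈ 1010 N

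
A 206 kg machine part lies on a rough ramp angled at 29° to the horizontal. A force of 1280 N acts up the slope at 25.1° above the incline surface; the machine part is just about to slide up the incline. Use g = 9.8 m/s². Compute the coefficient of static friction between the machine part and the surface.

On the verge of sliding up the incline, friction is at its maximum μN and acts down the slope.
Perpendicular to incline: N = W cos 29° − P sin 25.1° = 1766 − 543 = 1223 N.
Along incline: P cos 25.1° − μN = W sin 29° → μ = −(W sin 29° − P cos 25.1°) / N = 0.1475.

μ ≈ 0.148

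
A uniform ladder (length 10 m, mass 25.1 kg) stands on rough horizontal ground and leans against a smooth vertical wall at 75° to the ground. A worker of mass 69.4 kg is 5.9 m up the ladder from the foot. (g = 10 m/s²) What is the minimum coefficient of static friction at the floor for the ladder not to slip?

ΣF_y = 0: N_floor = 25.1×10 + 69.4×10 = 945 N.
Torques about the foot: N_wall · 10 sin 75° = 25.1×10×5 cos 75° + 69.4×10×5.9 cos 75° → N_wall = 143.34 N.
ΣF_x = 0: f_floor = N_wall = 143.34 N.
μ_min = f_floor / N_floor = 143.34 / 945 = 0.1517.

μ_min ≈ 0.152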